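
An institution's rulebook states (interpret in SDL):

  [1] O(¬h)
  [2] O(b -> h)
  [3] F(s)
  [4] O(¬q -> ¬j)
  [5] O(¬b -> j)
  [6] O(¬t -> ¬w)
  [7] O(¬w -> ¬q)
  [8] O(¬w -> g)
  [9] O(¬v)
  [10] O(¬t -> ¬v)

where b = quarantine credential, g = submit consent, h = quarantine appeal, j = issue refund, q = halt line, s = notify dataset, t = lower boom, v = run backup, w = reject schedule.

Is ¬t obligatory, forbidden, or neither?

Forbidden

Premise 1 states O(¬h) outright.
The contrapositive of premise 2 (O(b -> h)) is O(¬h -> ¬b), and O(¬h) is already established, so O(¬b).
From O(¬b) and premise 5, O(¬b -> j), we obtain O(j).
Premise 4 is O(¬q -> ¬j); contrapositively O(j -> q). Since O(j) holds, K gives O(q).
Premise 7, O(¬w -> ¬q), contraposes to O(q -> w); with O(q) we get O(w).
Premise 6, O(¬t -> ¬w), contraposes to O(w -> t); with O(w) we get O(t).
Premises 3, 8, 9, 10 do not contribute to this derivation.
Thus O(t), which is F(¬t): ¬t is forbidden.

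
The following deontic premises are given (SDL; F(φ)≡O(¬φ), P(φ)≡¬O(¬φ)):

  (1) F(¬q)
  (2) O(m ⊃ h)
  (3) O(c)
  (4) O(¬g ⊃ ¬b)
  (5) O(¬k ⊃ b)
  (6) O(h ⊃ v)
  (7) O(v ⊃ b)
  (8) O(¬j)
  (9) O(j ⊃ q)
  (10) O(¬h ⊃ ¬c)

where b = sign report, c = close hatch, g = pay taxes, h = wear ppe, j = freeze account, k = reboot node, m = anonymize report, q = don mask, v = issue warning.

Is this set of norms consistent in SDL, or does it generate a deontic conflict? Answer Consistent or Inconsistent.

Premise 9 is O(j ⊃ q); even if O(q) held, inferring O(j) would be affirming the consequent — invalid.
So O(j) is not derivable, and the apparent clash with O(¬j) does not arise.
A world satisfying every obligation exists (e.g. b=true, c=true, g=true, h=true, j=false, k=false, m=false, q=true, v=true); no atom is both obligatory and forbidden, so the set is consistent.

Consistent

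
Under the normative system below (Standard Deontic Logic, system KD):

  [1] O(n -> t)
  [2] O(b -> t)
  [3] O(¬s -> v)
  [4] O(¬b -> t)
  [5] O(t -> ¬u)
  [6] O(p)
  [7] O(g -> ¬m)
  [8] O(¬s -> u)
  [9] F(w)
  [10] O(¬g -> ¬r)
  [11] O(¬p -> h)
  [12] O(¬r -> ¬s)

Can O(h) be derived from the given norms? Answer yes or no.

No

Premise 11 is O(¬p -> h), but O(¬p) is not derivable from the premises, so it does not yield O(h).
No other premise forces O(h). An ideal world satisfying every premise can still have h false, so O(h) is not derivable.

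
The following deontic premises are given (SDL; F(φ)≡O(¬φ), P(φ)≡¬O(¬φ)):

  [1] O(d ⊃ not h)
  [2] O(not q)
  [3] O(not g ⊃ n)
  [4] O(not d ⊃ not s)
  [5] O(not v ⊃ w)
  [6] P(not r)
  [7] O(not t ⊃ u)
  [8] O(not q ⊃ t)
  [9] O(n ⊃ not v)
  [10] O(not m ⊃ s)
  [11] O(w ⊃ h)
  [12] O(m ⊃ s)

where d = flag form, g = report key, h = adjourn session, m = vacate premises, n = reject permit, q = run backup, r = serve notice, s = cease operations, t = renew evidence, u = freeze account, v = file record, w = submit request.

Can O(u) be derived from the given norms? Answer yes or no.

No

Premise 7 is O(not t ⊃ u), but O(not t) is not derivable from the premises, so it does not yield O(u).
No other premise forces O(u). An ideal world satisfying every premise can still have u false, so O(u) is not derivable.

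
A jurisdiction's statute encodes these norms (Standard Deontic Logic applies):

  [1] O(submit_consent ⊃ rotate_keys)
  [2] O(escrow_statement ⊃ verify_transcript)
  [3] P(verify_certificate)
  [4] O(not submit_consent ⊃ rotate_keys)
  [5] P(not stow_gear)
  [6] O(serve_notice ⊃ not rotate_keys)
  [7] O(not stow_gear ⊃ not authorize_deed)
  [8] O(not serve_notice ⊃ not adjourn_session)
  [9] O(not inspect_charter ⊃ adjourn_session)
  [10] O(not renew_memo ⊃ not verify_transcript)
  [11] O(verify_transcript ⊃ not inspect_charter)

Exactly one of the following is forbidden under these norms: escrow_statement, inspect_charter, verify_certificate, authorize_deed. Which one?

Premises 4 and 1 are O(not submit_consent ⊃ rotate_keys) and O(submit_consent ⊃ rotate_keys); every ideal world satisfies not submit_consent or submit_consent, so in either case rotate_keys holds — hence O(rotate_keys).
Premise 6 is O(serve_notice ⊃ not rotate_keys); contrapositively O(rotate_keys ⊃ not serve_notice). Since O(rotate_keys) holds, K gives O(not serve_notice).
With premise 8, O(not serve_notice ⊃ not adjourn_session), the K-axiom yields O(not adjourn_session).
The contrapositive of premise 9 (O(not inspect_charter ⊃ adjourn_session)) is O(not adjourn_session ⊃ inspect_charter), and O(not adjourn_session) is already established, so O(inspect_charter).
Premise 11, O(verify_transcript ⊃ not inspect_charter), contraposes to O(inspect_charter ⊃ not verify_transcript); with O(inspect_charter) we get O(not verify_transcript).
The contrapositive of premise 2 (O(escrow_statement ⊃ verify_transcript)) is O(not verify_transcript ⊃ not escrow_statement), and O(not verify_transcript) is already established, so O(not escrow_statement).
So O(not escrow_statement) holds, i.e. escrow_statement is forbidden. None of the other listed options is forbidden under the premises.

escrow_statement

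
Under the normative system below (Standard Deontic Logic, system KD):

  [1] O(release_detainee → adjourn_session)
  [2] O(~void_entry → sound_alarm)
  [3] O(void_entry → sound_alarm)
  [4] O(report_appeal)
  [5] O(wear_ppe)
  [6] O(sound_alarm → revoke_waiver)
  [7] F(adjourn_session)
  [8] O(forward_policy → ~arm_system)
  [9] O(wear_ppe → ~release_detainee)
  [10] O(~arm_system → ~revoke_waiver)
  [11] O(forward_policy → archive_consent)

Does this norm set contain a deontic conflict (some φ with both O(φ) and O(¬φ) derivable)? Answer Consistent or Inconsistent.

Premise 1 is O(release_detainee → adjourn_session), but O(release_detainee) is not derivable from the premises, so it does not yield O(adjourn_session).
So O(adjourn_session) is not derivable, and the apparent clash with O(~adjourn_session) does not arise.
A world satisfying every obligation exists (e.g. adjourn_session=false, archive_consent=false, arm_system=true, forward_policy=false, release_detainee=false, report_appeal=true, revoke_waiver=true, sound_alarm=true, void_entry=false, wear_ppe=true); no atom is both obligatory and forbidden, so the set is consistent.

Consistent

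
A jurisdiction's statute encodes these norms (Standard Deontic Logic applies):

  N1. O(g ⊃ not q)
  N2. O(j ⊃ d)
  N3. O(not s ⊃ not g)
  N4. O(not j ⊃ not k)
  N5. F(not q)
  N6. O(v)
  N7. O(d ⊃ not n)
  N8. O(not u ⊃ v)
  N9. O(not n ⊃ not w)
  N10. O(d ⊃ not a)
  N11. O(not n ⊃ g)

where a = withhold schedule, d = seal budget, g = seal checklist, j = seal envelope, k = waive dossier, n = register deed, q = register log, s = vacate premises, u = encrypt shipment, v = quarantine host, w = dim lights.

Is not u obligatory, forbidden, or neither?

Premise 8 is O(not u ⊃ v); even if O(v) held, inferring O(not u) would be affirming the consequent — invalid.
No premise or chain of K-axiom applications forces O(not u), and none forces O(u). So not u is neither obligatory nor forbidden under these norms.

Neither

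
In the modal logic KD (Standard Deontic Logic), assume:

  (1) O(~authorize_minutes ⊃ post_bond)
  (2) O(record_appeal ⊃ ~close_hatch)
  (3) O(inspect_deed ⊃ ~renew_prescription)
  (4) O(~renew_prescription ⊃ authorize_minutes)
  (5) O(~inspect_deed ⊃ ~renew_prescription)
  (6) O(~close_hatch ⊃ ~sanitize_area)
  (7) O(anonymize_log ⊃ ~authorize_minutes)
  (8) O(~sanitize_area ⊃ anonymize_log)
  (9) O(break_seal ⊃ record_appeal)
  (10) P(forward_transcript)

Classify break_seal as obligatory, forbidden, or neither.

Premises 5 and 3 cover both cases: O(~inspect_deed ⊃ ~renew_prescription) and O(inspect_deed ⊃ ~renew_prescription). Since ~inspect_deed ∨ inspect_deed is a tautology, O(~renew_prescription) follows.
Premise 4 is O(~renew_prescription ⊃ authorize_minutes); since O(~renew_prescription), deontic closure gives O(authorize_minutes).
Premise 7, O(anonymize_log ⊃ ~authorize_minutes), contraposes to O(authorize_minutes ⊃ ~anonymize_log); with O(authorize_minutes) we get O(~anonymize_log).
The contrapositive of premise 8 (O(~sanitize_area ⊃ anonymize_log)) is O(~anonymize_log ⊃ sanitize_area), and O(~anonymize_log) is already established, so O(sanitize_area).
The contrapositive of premise 6 (O(~close_hatch ⊃ ~sanitize_area)) is O(sanitize_area ⊃ close_hatch), and O(sanitize_area) is already established, so O(close_hatch).
The contrapositive of premise 2 (O(record_appeal ⊃ ~close_hatch)) is O(close_hatch ⊃ ~record_appeal), and O(close_hatch) is already established, so O(~record_appeal).
Premise 9 is O(break_seal ⊃ record_appeal); contrapositively O(~record_appeal ⊃ ~break_seal). Since O(~record_appeal) holds, K gives O(~break_seal).
Premises 1, 10 do not contribute to this derivation.
Thus O(~break_seal), which is F(break_seal): break_seal is forbidden.

Forbidden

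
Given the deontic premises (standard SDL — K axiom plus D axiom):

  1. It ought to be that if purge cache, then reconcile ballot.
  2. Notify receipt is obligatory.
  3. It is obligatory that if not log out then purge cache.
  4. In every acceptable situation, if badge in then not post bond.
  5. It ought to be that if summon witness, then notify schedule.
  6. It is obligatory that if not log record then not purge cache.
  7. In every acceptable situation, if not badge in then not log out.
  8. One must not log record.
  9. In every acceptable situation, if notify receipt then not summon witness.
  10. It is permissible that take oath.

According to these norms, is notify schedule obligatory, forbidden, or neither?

Premise 5 is O(summon_witness → notify_schedule), but O(summon_witness) is not derivable from the premises, so it does not yield O(notify_schedule).
No premise or chain of K-axiom applications forces O(notify_schedule), and none forces O(¬notify_schedule). So notify_schedule is neither obligatory nor forbidden under these norms.

Neither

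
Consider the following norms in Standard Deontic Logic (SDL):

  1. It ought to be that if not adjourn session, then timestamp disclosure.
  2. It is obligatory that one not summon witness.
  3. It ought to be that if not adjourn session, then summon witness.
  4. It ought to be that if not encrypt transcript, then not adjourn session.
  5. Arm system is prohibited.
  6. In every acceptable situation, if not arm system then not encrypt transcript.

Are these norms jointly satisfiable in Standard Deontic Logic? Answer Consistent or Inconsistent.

From premise 2 we have O(¬summon_witness).
The contrapositive of premise 3 (O(¬adjourn_session → summon_witness)) is O(¬summon_witness → adjourn_session), and O(¬summon_witness) is already established, so O(adjourn_session).
Premise 4, O(¬encrypt_transcript → ¬adjourn_session), contraposes to O(adjourn_session → encrypt_transcript); with O(adjourn_session) we get O(encrypt_transcript).
The contrapositive of premise 6 (O(¬arm_system → ¬encrypt_transcript)) is O(encrypt_transcript → arm_system), and O(encrypt_transcript) is already established, so O(arm_system).
Yet premise 5 is F(arm_system), i.e. O(¬arm_system).
We now have both O(arm_system) and O(¬arm_system) — arm_system is simultaneously obligatory and forbidden, violating the D-axiom.

Inconsistent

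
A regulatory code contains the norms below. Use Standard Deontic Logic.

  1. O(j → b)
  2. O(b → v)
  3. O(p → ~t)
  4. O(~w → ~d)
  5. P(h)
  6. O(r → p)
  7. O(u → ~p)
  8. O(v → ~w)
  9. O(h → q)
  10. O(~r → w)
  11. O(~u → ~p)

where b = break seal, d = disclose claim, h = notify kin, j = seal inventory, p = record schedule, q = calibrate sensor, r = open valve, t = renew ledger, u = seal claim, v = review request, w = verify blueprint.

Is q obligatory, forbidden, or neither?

Premise 9 is O(h → q), but O(h) is not derivable from the premises (the permission P(h) asserts only ~O(~h), not O(h)), so it does not yield O(q).
No premise or chain of K-axiom applications forces O(q), and none forces O(~q). So q is neither obligatory nor forbidden under these norms.

Neither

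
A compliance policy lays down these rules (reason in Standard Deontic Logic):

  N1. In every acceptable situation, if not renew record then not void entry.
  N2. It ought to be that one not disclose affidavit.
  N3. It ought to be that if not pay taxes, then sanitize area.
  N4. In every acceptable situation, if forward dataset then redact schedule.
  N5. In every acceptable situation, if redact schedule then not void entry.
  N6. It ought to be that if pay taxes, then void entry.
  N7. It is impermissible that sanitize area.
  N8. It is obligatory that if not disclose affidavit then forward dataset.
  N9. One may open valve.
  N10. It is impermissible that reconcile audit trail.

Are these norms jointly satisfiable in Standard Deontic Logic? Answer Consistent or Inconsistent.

Inconsistent

Premise 2 gives O(¬disclose_affidavit).
Premise 8 is O(¬disclose_affidavit → forward_dataset); since O(¬disclose_affidavit), deontic closure gives O(forward_dataset).
Premise 4 is O(forward_dataset → redact_schedule); since O(forward_dataset), deontic closure gives O(redact_schedule).
From O(redact_schedule) and premise 5, O(redact_schedule → ¬void_entry), we obtain O(¬void_entry).
The contrapositive of premise 6 (O(pay_taxes → void_entry)) is O(¬void_entry → ¬pay_taxes), and O(¬void_entry) is already established, so O(¬pay_taxes).
Premise 3 is O(¬pay_taxes → sanitize_area); since O(¬pay_taxes), deontic closure gives O(sanitize_area).
Yet premise 7 is F(sanitize_area), i.e. O(¬sanitize_area).
We now have both O(sanitize_area) and O(¬sanitize_area) — sanitize_area is simultaneously obligatory and forbidden, violating the D-axiom.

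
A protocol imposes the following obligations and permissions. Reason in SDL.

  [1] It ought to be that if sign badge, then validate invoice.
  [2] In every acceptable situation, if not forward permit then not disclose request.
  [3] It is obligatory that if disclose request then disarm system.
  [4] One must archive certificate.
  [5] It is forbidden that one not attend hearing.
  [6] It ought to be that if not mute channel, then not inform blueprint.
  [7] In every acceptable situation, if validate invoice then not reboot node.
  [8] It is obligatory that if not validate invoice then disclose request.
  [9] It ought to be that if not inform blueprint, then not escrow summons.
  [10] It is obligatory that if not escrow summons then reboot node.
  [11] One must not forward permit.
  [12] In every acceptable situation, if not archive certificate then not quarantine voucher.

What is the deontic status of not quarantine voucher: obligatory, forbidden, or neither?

Neither

Premise 12 is O(¬archive_certificate → ¬quarantine_voucher), but O(¬archive_certificate) is not derivable from the premises, so it does not yield O(¬quarantine_voucher).
No premise or chain of K-axiom applications forces O(¬quarantine_voucher), and none forces O(quarantine_voucher). So ¬quarantine_voucher is neither obligatory nor forbidden under these norms.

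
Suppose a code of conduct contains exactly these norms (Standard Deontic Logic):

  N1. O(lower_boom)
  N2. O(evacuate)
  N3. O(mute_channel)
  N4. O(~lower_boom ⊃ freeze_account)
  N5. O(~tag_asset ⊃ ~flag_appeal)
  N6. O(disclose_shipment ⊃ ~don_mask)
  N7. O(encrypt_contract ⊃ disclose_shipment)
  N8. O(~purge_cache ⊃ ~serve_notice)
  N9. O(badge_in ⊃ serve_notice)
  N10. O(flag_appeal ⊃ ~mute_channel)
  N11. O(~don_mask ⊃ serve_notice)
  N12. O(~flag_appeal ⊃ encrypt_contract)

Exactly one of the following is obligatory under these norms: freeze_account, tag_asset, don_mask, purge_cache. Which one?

Premise 3 gives O(mute_channel).
Premise 10 is O(flag_appeal ⊃ ~mute_channel); contrapositively O(mute_channel ⊃ ~flag_appeal). Since O(mute_channel) holds, K gives O(~flag_appeal).
Applying K to premise 12 (O(~flag_appeal ⊃ encrypt_contract)) and O(~flag_appeal) yields O(encrypt_contract).
With premise 7, O(encrypt_contract ⊃ disclose_shipment), the K-axiom yields O(disclose_shipment).
Applying K to premise 6 (O(disclose_shipment ⊃ ~don_mask)) and O(disclose_shipment) yields O(~don_mask).
From O(~don_mask) and premise 11, O(~don_mask ⊃ serve_notice), we obtain O(serve_notice).
The contrapositive of premise 8 (O(~purge_cache ⊃ ~serve_notice)) is O(serve_notice ⊃ purge_cache), and O(serve_notice) is already established, so O(purge_cache).
So O(purge_cache) holds — purge_cache is obligatory. None of the other listed options is made obligatory by any chain of premises.

purge_cache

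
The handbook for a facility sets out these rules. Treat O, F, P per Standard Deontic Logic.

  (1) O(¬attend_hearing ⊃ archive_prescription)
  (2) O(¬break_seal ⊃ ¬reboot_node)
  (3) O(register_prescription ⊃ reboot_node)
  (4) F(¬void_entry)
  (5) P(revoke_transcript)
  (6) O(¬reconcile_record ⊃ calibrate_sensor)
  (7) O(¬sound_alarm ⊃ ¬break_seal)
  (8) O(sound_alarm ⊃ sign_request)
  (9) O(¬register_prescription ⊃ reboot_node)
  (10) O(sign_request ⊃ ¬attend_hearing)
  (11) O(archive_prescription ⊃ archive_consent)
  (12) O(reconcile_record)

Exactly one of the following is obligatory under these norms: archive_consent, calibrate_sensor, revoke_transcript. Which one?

archive_consent

Premises 9 and 3 cover both cases: O(¬register_prescription ⊃ reboot_node) and O(register_prescription ⊃ reboot_node). Since ¬register_prescription ∨ register_prescription is a tautology, O(reboot_node) follows.
Premise 2 is O(¬break_seal ⊃ ¬reboot_node); contrapositively O(reboot_node ⊃ break_seal). Since O(reboot_node) holds, K gives O(break_seal).
Premise 7 is O(¬sound_alarm ⊃ ¬break_seal); contrapositively O(break_seal ⊃ sound_alarm). Since O(break_seal) holds, K gives O(sound_alarm).
Premise 8 is O(sound_alarm ⊃ sign_request); since O(sound_alarm), deontic closure gives O(sign_request).
Applying K to premise 10 (O(sign_request ⊃ ¬attend_hearing)) and O(sign_request) yields O(¬attend_hearing).
From O(¬attend_hearing) and premise 1, O(¬attend_hearing ⊃ archive_prescription), we obtain O(archive_prescription).
With premise 11, O(archive_prescription ⊃ archive_consent), the K-axiom yields O(archive_consent).
So O(archive_consent) holds — archive_consent is obligatory. None of the other listed options is made obligatory by any chain of premises.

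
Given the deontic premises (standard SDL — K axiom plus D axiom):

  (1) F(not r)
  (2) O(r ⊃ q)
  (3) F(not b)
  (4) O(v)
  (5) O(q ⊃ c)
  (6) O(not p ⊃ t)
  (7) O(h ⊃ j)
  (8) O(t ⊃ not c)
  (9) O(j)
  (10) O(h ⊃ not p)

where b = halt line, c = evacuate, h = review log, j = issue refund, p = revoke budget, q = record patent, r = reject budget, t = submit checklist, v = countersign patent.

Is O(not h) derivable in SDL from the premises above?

Yes

Premise 1 is F(not r), i.e. O(r).
Premise 2 is O(r ⊃ q); since O(r), deontic closure gives O(q).
Applying K to premise 5 (O(q ⊃ c)) and O(q) yields O(c).
Premise 8 is O(t ⊃ not c); contrapositively O(c ⊃ not t). Since O(c) holds, K gives O(not t).
The contrapositive of premise 6 (O(not p ⊃ t)) is O(not t ⊃ p), and O(not t) is already established, so O(p).
Premise 10, O(h ⊃ not p), contraposes to O(p ⊃ not h); with O(p) we get O(not h).
Premises 3, 4, 7, 9 do not contribute to this derivation.
So O(not h) follows.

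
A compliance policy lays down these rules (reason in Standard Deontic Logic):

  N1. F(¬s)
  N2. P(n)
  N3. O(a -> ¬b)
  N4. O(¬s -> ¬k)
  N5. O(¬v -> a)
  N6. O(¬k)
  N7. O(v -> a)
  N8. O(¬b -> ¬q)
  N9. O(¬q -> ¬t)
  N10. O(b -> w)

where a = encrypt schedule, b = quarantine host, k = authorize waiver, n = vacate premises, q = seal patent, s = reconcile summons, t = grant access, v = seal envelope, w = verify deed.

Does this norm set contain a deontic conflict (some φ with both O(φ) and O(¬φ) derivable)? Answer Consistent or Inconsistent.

Consistent

Premise 4 is O(¬s -> ¬k); even if O(¬k) held, inferring O(¬s) would be affirming the consequent — invalid.
So O(¬s) is not derivable, and the apparent clash with O(s) does not arise.
A world satisfying every obligation exists (e.g. a=true, b=false, k=false, n=false, q=false, s=true, t=false, v=false, w=false); no atom is both obligatory and forbidden, so the set is consistent.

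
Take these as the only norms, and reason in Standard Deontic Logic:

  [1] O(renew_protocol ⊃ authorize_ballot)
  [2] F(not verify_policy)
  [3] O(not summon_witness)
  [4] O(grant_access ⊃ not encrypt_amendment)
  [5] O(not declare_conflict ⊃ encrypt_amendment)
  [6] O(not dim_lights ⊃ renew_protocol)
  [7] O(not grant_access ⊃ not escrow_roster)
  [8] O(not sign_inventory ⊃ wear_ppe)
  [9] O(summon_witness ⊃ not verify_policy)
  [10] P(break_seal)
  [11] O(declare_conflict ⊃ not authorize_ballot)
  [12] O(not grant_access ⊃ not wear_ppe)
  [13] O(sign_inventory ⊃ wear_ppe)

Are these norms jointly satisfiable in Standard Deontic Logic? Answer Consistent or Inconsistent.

Consistent

Premise 9 is O(summon_witness ⊃ not verify_policy), but O(summon_witness) is not derivable from the premises, so it does not yield O(not verify_policy).
So O(not verify_policy) is not derivable, and the apparent clash with O(verify_policy) does not arise.
A world satisfying every obligation exists (e.g. authorize_ballot=false, break_seal=false, declare_conflict=true, dim_lights=true, encrypt_amendment=false, escrow_roster=false, grant_access=true, renew_protocol=false, sign_inventory=false, summon_witness=false, verify_policy=true, wear_ppe=true); no atom is both obligatory and forbidden, so the set is consistent.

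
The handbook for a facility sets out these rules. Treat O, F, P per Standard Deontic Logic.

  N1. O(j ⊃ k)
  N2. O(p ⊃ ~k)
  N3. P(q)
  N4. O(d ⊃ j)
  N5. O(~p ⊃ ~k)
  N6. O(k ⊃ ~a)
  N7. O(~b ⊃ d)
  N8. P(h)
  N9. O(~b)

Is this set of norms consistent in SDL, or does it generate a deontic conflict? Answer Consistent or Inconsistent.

Inconsistent

By case analysis on ~p: premise 5 gives O(~p ⊃ ~k) and premise 2 gives O(p ⊃ ~k), so O(~k) either way.
Premise 1, O(j ⊃ k), contraposes to O(~k ⊃ ~j); with O(~k) we get O(~j).
Premise 4 is O(d ⊃ j); contrapositively O(~j ⊃ ~d). Since O(~j) holds, K gives O(~d).
Premise 7, O(~b ⊃ d), contraposes to O(~d ⊃ b); with O(~d) we get O(b).
But premise 9 directly asserts O(~b).
We now have both O(b) and O(~b) — b is simultaneously obligatory and forbidden, violating the D-axiom.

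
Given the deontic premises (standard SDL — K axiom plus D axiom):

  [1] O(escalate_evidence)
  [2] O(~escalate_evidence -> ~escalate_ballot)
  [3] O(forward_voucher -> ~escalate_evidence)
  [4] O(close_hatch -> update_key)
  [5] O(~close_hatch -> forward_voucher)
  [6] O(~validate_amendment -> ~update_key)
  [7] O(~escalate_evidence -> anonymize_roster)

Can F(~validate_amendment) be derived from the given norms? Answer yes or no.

Premise 1 states O(escalate_evidence) outright.
The contrapositive of premise 3 (O(forward_voucher -> ~escalate_evidence)) is O(escalate_evidence -> ~forward_voucher), and O(escalate_evidence) is already established, so O(~forward_voucher).
The contrapositive of premise 5 (O(~close_hatch -> forward_voucher)) is O(~forward_voucher -> close_hatch), and O(~forward_voucher) is already established, so O(close_hatch).
With premise 4, O(close_hatch -> update_key), the K-axiom yields O(update_key).
Premise 6, O(~validate_amendment -> ~update_key), contraposes to O(update_key -> validate_amendment); with O(update_key) we get O(validate_amendment).
Premises 2, 7 do not contribute to this derivation.
So O(validate_amendment) holds, i.e. F(~validate_amendment). The claim follows.

Yes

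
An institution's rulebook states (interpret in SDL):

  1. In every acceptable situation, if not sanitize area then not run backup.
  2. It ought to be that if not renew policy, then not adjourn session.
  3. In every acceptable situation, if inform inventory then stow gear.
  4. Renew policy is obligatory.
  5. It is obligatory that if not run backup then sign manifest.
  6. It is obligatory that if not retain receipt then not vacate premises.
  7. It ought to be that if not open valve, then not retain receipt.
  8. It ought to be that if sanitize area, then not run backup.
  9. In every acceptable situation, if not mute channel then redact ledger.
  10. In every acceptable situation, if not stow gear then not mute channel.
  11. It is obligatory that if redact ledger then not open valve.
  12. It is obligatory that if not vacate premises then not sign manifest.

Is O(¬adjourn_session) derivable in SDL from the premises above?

Premise 2 is O(¬renew_policy → ¬adjourn_session), but O(¬renew_policy) is not derivable from the premises, so it does not yield O(¬adjourn_session).
No other premise forces O(¬adjourn_session). An ideal world satisfying every premise can still have ¬adjourn_session false, so O(¬adjourn_session) is not derivable.

No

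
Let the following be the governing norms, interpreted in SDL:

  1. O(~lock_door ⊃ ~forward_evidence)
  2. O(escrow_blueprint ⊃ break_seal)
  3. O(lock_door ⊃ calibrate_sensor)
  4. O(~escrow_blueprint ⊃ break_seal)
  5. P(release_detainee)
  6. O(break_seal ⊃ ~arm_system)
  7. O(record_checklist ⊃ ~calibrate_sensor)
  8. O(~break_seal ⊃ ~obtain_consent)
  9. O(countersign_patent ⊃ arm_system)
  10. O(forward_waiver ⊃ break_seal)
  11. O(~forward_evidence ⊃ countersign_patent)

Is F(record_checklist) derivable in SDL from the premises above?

Yes

Premises 4 and 2 cover both cases: O(~escrow_blueprint ⊃ break_seal) and O(escrow_blueprint ⊃ break_seal). Since ~escrow_blueprint ∨ escrow_blueprint is a tautology, O(break_seal) follows.
With premise 6, O(break_seal ⊃ ~arm_system), the K-axiom yields O(~arm_system).
Premise 9 is O(countersign_patent ⊃ arm_system); contrapositively O(~arm_system ⊃ ~countersign_patent). Since O(~arm_system) holds, K gives O(~countersign_patent).
The contrapositive of premise 11 (O(~forward_evidence ⊃ countersign_patent)) is O(~countersign_patent ⊃ forward_evidence), and O(~countersign_patent) is already established, so O(forward_evidence).
Premise 1, O(~lock_door ⊃ ~forward_evidence), contraposes to O(forward_evidence ⊃ lock_door); with O(forward_evidence) we get O(lock_door).
From O(lock_door) and premise 3, O(lock_door ⊃ calibrate_sensor), we obtain O(calibrate_sensor).
The contrapositive of premise 7 (O(record_checklist ⊃ ~calibrate_sensor)) is O(calibrate_sensor ⊃ ~record_checklist), and O(calibrate_sensor) is already established, so O(~record_checklist).
Premises 5, 8, 10 do not contribute to this derivation.
So O(~record_checklist) holds, i.e. F(record_checklist). The claim follows.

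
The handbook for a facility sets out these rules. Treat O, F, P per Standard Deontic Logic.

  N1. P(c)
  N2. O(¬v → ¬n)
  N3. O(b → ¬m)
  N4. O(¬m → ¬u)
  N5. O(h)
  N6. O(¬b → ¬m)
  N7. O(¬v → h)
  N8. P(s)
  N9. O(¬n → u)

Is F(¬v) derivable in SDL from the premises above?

Premises 6 and 3 cover both cases: O(¬b → ¬m) and O(b → ¬m). Since ¬b ∨ b is a tautology, O(¬m) follows.
Premise 4 is O(¬m → ¬u); since O(¬m), deontic closure gives O(¬u).
The contrapositive of premise 9 (O(¬n → u)) is O(¬u → n), and O(¬u) is already established, so O(n).
Premise 2 is O(¬v → ¬n); contrapositively O(n → v). Since O(n) holds, K gives O(v).
Premises 1, 5, 7, 8 do not contribute to this derivation.
So O(v) holds, i.e. F(¬v). The claim follows.

Yes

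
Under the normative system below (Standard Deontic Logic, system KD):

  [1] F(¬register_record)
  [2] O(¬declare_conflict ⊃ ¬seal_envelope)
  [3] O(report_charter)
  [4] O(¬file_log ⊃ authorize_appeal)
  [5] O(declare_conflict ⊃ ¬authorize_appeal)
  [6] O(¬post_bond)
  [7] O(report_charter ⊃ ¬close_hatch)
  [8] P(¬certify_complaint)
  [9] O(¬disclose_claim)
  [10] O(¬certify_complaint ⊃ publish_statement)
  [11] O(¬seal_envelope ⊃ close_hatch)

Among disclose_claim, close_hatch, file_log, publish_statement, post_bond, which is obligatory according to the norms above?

Premise 3 states O(report_charter) outright.
Applying K to premise 7 (O(report_charter ⊃ ¬close_hatch)) and O(report_charter) yields O(¬close_hatch).
Premise 11 is O(¬seal_envelope ⊃ close_hatch); contrapositively O(¬close_hatch ⊃ seal_envelope). Since O(¬close_hatch) holds, K gives O(seal_envelope).
The contrapositive of premise 2 (O(¬declare_conflict ⊃ ¬seal_envelope)) is O(seal_envelope ⊃ declare_conflict), and O(seal_envelope) is already established, so O(declare_conflict).
With premise 5, O(declare_conflict ⊃ ¬authorize_appeal), the K-axiom yields O(¬authorize_appeal).
Premise 4, O(¬file_log ⊃ authorize_appeal), contraposes to O(¬authorize_appeal ⊃ file_log); with O(¬authorize_appeal) we get O(file_log).
So O(file_log) holds — file_log is obligatory. None of the other listed options is made obligatory by any chain of premises.

file_log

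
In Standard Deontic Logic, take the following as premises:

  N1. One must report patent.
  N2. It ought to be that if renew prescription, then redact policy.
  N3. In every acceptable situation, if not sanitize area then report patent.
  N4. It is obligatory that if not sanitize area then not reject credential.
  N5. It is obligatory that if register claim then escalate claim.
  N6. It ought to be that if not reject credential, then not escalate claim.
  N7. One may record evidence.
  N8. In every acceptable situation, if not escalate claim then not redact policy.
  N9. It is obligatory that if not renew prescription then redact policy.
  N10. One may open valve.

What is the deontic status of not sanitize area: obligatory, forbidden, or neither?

Forbidden

Premises 2 and 9 are O(renew_prescription → redact_policy) and O(¬renew_prescription → redact_policy); every ideal world satisfies renew_prescription or ¬renew_prescription, so in either case redact_policy holds — hence O(redact_policy).
Premise 8, O(¬escalate_claim → ¬redact_policy), contraposes to O(redact_policy → escalate_claim); with O(redact_policy) we get O(escalate_claim).
The contrapositive of premise 6 (O(¬reject_credential → ¬escalate_claim)) is O(escalate_claim → reject_credential), and O(escalate_claim) is already established, so O(reject_credential).
Premise 4 is O(¬sanitize_area → ¬reject_credential); contrapositively O(reject_credential → sanitize_area). Since O(reject_credential) holds, K gives O(sanitize_area).
Premises 1, 3, 5, 7, 10 do not contribute to this derivation.
Thus O(sanitize_area), which is F(¬sanitize_area): ¬sanitize_area is forbidden.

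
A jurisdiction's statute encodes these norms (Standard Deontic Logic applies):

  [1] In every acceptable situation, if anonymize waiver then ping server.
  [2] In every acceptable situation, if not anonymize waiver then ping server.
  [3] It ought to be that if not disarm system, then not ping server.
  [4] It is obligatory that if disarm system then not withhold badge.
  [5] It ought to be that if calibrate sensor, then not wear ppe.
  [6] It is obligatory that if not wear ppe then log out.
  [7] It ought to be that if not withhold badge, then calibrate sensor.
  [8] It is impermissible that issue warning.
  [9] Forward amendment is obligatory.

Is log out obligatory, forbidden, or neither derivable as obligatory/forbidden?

Obligatory

Premises 1 and 2 cover both cases: O(anonymize_waiver → ping_server) and O(¬anonymize_waiver → ping_server). Since anonymize_waiver ∨ ¬anonymize_waiver is a tautology, O(ping_server) follows.
Premise 3, O(¬disarm_system → ¬ping_server), contraposes to O(ping_server → disarm_system); with O(ping_server) we get O(disarm_system).
Premise 4 is O(disarm_system → ¬withhold_badge); since O(disarm_system), deontic closure gives O(¬withhold_badge).
With premise 7, O(¬withhold_badge → calibrate_sensor), the K-axiom yields O(calibrate_sensor).
Premise 5 is O(calibrate_sensor → ¬wear_ppe); since O(calibrate_sensor), deontic closure gives O(¬wear_ppe).
With premise 6, O(¬wear_ppe → log_out), the K-axiom yields O(log_out).
Premises 8, 9 do not contribute to this derivation.
Hence log_out is obligatory.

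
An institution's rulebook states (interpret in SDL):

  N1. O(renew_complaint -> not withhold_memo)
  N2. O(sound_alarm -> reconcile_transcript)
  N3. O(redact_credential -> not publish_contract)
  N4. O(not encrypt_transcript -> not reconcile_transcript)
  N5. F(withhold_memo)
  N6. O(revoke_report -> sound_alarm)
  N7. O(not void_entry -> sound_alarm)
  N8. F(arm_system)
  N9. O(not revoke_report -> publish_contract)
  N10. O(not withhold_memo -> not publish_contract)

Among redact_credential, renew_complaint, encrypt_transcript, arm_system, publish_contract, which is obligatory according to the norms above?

Premise 5 is F(withhold_memo), i.e. O(not withhold_memo).
From O(not withhold_memo) and premise 10, O(not withhold_memo -> not publish_contract), we obtain O(not publish_contract).
Premise 9 is O(not revoke_report -> publish_contract); contrapositively O(not publish_contract -> revoke_report). Since O(not publish_contract) holds, K gives O(revoke_report).
Applying K to premise 6 (O(revoke_report -> sound_alarm)) and O(revoke_report) yields O(sound_alarm).
With premise 2, O(sound_alarm -> reconcile_transcript), the K-axiom yields O(reconcile_transcript).
Premise 4, O(not encrypt_transcript -> not reconcile_transcript), contraposes to O(reconcile_transcript -> encrypt_transcript); with O(reconcile_transcript) we get O(encrypt_transcript).
So O(encrypt_transcript) holds — encrypt_transcript is obligatory. None of the other listed options is made obligatory by any chain of premises.

encrypt_transcript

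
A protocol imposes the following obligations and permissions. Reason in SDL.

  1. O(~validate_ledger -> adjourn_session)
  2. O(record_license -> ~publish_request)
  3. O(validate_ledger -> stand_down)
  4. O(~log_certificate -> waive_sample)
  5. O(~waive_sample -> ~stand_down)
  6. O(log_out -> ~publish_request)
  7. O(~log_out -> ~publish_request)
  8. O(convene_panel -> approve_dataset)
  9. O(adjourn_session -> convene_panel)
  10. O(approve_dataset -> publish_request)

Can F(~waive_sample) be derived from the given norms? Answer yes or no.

Yes

Premises 6 and 7 cover both cases: O(log_out -> ~publish_request) and O(~log_out -> ~publish_request). Since log_out ∨ ~log_out is a tautology, O(~publish_request) follows.
Premise 10 is O(approve_dataset -> publish_request); contrapositively O(~publish_request -> ~approve_dataset). Since O(~publish_request) holds, K gives O(~approve_dataset).
Premise 8, O(convene_panel -> approve_dataset), contraposes to O(~approve_dataset -> ~convene_panel); with O(~approve_dataset) we get O(~convene_panel).
Premise 9, O(adjourn_session -> convene_panel), contraposes to O(~convene_panel -> ~adjourn_session); with O(~convene_panel) we get O(~adjourn_session).
Premise 1, O(~validate_ledger -> adjourn_session), contraposes to O(~adjourn_session -> validate_ledger); with O(~adjourn_session) we get O(validate_ledger).
Applying K to premise 3 (O(validate_ledger -> stand_down)) and O(validate_ledger) yields O(stand_down).
The contrapositive of premise 5 (O(~waive_sample -> ~stand_down)) is O(stand_down -> waive_sample), and O(stand_down) is already established, so O(waive_sample).
Premises 2, 4 do not contribute to this derivation.
So O(waive_sample) holds, i.e. F(~waive_sample). The claim follows.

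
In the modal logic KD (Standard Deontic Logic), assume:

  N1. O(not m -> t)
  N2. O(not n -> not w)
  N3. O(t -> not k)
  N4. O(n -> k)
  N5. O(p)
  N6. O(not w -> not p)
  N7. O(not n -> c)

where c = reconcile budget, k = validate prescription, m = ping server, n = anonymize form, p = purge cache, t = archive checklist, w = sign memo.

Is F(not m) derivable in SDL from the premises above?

From premise 5 we have O(p).
Premise 6, O(not w -> not p), contraposes to O(p -> w); with O(p) we get O(w).
The contrapositive of premise 2 (O(not n -> not w)) is O(w -> n), and O(w) is already established, so O(n).
Applying K to premise 4 (O(n -> k)) and O(n) yields O(k).
The contrapositive of premise 3 (O(t -> not k)) is O(k -> not t), and O(k) is already established, so O(not t).
Premise 1, O(not m -> t), contraposes to O(not t -> m); with O(not t) we get O(m).
Premise 7 does not contribute to this derivation.
So O(m) holds, i.e. F(not m). The claim follows.

Yes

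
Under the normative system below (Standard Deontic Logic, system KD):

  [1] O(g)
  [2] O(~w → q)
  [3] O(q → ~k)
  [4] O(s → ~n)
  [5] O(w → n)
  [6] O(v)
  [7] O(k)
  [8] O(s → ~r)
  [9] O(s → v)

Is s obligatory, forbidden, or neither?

From premise 7 we have O(k).
Premise 3, O(q → ~k), contraposes to O(k → ~q); with O(k) we get O(~q).
The contrapositive of premise 2 (O(~w → q)) is O(~q → w), and O(~q) is already established, so O(w).
From O(w) and premise 5, O(w → n), we obtain O(n).
Premise 4, O(s → ~n), contraposes to O(n → ~s); with O(n) we get O(~s).
Premises 1, 6, 8, 9 do not contribute to this derivation.
Thus O(~s), which is F(s): s is forbidden.

Forbidden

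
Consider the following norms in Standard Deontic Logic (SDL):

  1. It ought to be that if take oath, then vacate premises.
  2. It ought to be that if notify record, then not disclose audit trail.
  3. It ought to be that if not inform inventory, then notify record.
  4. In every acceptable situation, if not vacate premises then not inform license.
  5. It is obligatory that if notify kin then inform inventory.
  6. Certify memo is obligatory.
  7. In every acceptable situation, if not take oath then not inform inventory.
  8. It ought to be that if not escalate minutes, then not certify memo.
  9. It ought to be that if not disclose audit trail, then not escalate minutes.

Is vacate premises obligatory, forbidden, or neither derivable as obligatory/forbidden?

Premise 6 gives O(certify_memo).
Premise 8, O(¬escalate_minutes → ¬certify_memo), contraposes to O(certify_memo → escalate_minutes); with O(certify_memo) we get O(escalate_minutes).
The contrapositive of premise 9 (O(¬disclose_audit_trail → ¬escalate_minutes)) is O(escalate_minutes → disclose_audit_trail), and O(escalate_minutes) is already established, so O(disclose_audit_trail).
Premise 2, O(notify_record → ¬disclose_audit_trail), contraposes to O(disclose_audit_trail → ¬notify_record); with O(disclose_audit_trail) we get O(¬notify_record).
Premise 3, O(¬inform_inventory → notify_record), contraposes to O(¬notify_record → inform_inventory); with O(¬notify_record) we get O(inform_inventory).
Premise 7 is O(¬take_oath → ¬inform_inventory); contrapositively O(inform_inventory → take_oath). Since O(inform_inventory) holds, K gives O(take_oath).
From O(take_oath) and premise 1, O(take_oath → vacate_premises), we obtain O(vacate_premises).
Premises 4, 5 do not contribute to this derivation.
Hence vacate_premises is obligatory.

Obligatory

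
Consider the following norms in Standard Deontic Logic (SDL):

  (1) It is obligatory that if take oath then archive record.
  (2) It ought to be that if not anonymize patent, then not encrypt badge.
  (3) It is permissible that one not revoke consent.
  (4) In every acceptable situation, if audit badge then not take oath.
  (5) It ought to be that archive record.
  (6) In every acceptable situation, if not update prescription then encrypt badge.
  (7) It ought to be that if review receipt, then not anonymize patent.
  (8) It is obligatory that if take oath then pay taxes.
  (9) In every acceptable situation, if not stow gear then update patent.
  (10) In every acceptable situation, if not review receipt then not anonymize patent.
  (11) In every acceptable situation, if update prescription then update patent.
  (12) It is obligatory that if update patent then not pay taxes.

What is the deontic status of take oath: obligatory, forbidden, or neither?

Forbidden

Premises 7 and 10 are O(review_receipt → ¬anonymize_patent) and O(¬review_receipt → ¬anonymize_patent); every ideal world satisfies review_receipt or ¬review_receipt, so in either case ¬anonymize_patent holds — hence O(¬anonymize_patent).
Premise 2 is O(¬anonymize_patent → ¬encrypt_badge); since O(¬anonymize_patent), deontic closure gives O(¬encrypt_badge).
The contrapositive of premise 6 (O(¬update_prescription → encrypt_badge)) is O(¬encrypt_badge → update_prescription), and O(¬encrypt_badge) is already established, so O(update_prescription).
With premise 11, O(update_prescription → update_patent), the K-axiom yields O(update_patent).
Applying K to premise 12 (O(update_patent → ¬pay_taxes)) and O(update_patent) yields O(¬pay_taxes).
The contrapositive of premise 8 (O(take_oath → pay_taxes)) is O(¬pay_taxes → ¬take_oath), and O(¬pay_taxes) is already established, so O(¬take_oath).
Premises 1, 3, 4, 5, 9 do not contribute to this derivation.
Thus O(¬take_oath), which is F(take_oath): take_oath is forbidden.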